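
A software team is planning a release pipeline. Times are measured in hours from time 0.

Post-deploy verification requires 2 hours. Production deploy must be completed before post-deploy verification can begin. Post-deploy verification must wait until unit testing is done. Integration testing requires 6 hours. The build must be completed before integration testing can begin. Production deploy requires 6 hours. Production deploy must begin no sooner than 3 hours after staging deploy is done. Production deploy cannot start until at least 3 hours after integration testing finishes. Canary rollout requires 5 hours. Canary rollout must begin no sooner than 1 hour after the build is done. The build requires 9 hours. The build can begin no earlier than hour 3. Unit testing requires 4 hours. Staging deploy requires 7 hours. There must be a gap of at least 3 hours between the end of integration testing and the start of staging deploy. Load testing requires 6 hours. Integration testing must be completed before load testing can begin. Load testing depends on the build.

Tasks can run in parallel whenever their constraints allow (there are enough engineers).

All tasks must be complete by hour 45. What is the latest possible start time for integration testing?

18

Post-deploy verification must finish by hour 45; it takes 2 hours, so it must start by 45 − 2 = hour 43.
Since post-deploy verification (must start by hour 43) depends on it, production deploy must finish by hour 43. Backing off its 6-hour duration gives a latest start of hour 37.
Staging deploy feeds into production deploy (must start by hour 37, minus 3-hour gap → hour 34); so staging deploy must finish by hour 34 and therefore start by hour 27.
Load testing must finish by hour 45; it takes 6 hours, so it must start by 45 − 6 = hour 39.
Integration testing must finish in time for staging deploy (must start by hour 27, minus 3-hour gap → hour 24); load testing (must start by hour 39); production deploy (must start by hour 37, minus 3-hour gap → hour 34). The tightest is hour 24, so integration testing must start by 24 − 6 = hour 18.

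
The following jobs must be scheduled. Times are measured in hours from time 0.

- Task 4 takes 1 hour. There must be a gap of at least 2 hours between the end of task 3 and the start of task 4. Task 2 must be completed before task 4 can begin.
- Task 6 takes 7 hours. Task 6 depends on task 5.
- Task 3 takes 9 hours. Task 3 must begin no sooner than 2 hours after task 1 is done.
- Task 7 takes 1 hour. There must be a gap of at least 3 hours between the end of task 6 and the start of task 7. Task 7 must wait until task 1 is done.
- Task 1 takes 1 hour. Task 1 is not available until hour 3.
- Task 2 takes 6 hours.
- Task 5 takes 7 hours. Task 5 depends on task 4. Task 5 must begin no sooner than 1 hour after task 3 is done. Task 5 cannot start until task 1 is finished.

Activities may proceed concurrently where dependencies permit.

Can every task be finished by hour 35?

Task 2 has no prerequisites, so it starts at hour 0 and finishes at hour 6.
After its own release at hour 3, task 1 can start at hour 3 and finishes at hour 4.
Task 3 waits on task 1 (finishes hour 4, plus 2-hour gap → hour 6), so it starts at hour 6 and finishes at 6 + 9 = hour 15.
For task 4: task 3 (finishes hour 15, plus 2-hour gap → hour 17); task 2 (finishes hour 6). Taking the maximum gives a start of hour 17, and it finishes at 17 + 1 = hour 18.
Task 5 cannot start until task 4 (finishes hour 18); task 3 (finishes hour 15, plus 1-hour gap → hour 16); task 1 (finishes hour 4). The controlling bound is hour 18, so task 5 finishes at 18 + 7 = hour 25.
After task 5 (finishes hour 25), task 6 can start at hour 25 and finishes at hour 32.
Task 7 cannot start until task 6 (finishes hour 32, plus 3-hour gap → hour 35); task 1 (finishes hour 4). The controlling bound is hour 35, so task 7 finishes at 35 + 1 = hour 36.
The earliest everything can be done is hour 36, which is after the deadline of 35, so it is not possible.

No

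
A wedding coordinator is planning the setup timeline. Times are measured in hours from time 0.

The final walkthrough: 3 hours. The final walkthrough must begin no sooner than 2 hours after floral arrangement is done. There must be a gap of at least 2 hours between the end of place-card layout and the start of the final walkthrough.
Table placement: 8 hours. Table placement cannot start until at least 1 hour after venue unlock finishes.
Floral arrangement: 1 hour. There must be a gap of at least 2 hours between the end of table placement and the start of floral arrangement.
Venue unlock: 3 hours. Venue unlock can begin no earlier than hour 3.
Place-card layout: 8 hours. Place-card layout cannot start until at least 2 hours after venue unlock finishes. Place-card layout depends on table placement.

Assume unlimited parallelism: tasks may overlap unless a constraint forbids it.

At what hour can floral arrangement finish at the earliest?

Venue unlock waits on its own release at hour 3, so it starts at hour 3 and finishes at 3 + 3 = hour 6.
Table placement waits on venue unlock (finishes hour 6, plus 1-hour gap → hour 7), so it starts at hour 7 and finishes at 7 + 8 = hour 15.
Floral arrangement waits on table placement (finishes hour 15, plus 2-hour gap → hour 17), so it starts at hour 17 and finishes at 17 + 1 = hour 18.

18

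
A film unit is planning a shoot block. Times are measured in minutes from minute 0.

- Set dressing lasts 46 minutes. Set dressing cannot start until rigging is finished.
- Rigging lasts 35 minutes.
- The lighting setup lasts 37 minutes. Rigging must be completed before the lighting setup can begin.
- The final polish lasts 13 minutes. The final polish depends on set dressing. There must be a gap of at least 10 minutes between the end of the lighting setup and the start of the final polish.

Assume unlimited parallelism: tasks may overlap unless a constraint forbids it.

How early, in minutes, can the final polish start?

82

Nothing blocks rigging, so it runs from minute 0 to minute 35.
The lighting setup waits on rigging (finishes minute 35), so it starts at minute 35 and finishes at 35 + 37 = minute 72.
Set dressing cannot begin until rigging (finishes minute 35). It runs from minute 35 to 35 + 46 = minute 81.
The final polish waits on set dressing (finishes minute 81); the lighting setup (finishes minute 72, plus 10-minute gap → minute 82). The latest of these is minute 82, which is the earliest the final polish can start.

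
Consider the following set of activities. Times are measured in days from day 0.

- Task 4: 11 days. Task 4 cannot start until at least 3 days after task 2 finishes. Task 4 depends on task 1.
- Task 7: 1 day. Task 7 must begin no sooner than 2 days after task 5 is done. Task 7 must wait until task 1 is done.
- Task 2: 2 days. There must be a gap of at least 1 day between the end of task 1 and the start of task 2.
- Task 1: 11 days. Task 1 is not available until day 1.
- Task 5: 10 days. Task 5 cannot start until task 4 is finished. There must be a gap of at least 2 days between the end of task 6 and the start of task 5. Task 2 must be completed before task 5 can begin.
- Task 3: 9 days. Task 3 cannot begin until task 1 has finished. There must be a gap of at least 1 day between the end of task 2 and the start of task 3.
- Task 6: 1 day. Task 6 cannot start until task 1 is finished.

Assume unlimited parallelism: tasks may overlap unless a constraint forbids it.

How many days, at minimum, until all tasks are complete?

42

After its own release at day 1, task 1 can start at day 1 and finishes at day 12.
Task 6 cannot begin until task 1 (finishes day 12). It runs from day 12 to 12 + 1 = day 13.
After task 1 (finishes day 12, plus 1-day gap → day 13), task 2 can start at day 13 and finishes at day 15.
For task 4: task 2 (finishes day 15, plus 3-day gap → day 18); task 1 (finishes day 12). Taking the maximum gives a start of day 18, and it finishes at 18 + 11 = day 29.
Task 5 has to wait for task 4 (finishes day 29); task 6 (finishes day 13, plus 2-day gap → day 15); task 2 (finishes day 15). The latest of these is day 29, so task 5 runs day 29 to 29 + 10 = day 39.
Task 7 cannot start until task 5 (finishes day 39, plus 2-day gap → day 41); task 1 (finishes day 12). The controlling bound is day 41, so task 7 finishes at 41 + 1 = day 42.
Task 3 needs all of task 1 (finishes day 12); task 2 (finishes day 15, plus 1-day gap → day 16). That puts its earliest start at day 16; it finishes at 16 + 9 = day 25.
All tasks are finished once the last one completes. Finish times: Task 1 at 12, Task 2 at 15, Task 3 at 25, Task 4 at 29, Task 5 at 39, Task 6 at 13, Task 7 at 42. The latest is day 42.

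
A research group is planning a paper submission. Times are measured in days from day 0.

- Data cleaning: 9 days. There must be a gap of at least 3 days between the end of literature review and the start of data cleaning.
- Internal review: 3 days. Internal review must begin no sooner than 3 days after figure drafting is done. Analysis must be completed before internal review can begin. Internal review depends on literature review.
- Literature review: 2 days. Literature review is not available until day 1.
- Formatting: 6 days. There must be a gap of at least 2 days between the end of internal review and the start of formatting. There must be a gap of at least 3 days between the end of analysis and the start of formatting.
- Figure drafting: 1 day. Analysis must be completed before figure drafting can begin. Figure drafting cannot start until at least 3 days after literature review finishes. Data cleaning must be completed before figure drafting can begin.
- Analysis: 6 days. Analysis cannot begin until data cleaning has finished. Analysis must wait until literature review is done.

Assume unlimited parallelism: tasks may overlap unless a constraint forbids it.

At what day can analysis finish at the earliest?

21

Literature review waits on its own release at day 1, so it starts at day 1 and finishes at 1 + 2 = day 3.
After literature review (finishes day 3, plus 3-day gap → day 6), data cleaning can start at day 6 and finishes at day 15.
Analysis needs all of data cleaning (finishes day 15); literature review (finishes day 3). That puts its earliest start at day 15; it finishes at 15 + 6 = day 21.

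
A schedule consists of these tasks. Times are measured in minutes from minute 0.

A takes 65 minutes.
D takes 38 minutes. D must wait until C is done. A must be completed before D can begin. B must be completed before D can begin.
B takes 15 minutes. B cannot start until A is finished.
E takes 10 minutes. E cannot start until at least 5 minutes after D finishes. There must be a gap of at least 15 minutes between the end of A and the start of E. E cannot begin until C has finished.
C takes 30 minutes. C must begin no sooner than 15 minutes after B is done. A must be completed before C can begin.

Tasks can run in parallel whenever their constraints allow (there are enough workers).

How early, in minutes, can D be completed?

Nothing blocks A, so it runs from minute 0 to minute 65.
After A (finishes minute 65), B can start at minute 65 and finishes at minute 80.
C has to wait for B (finishes minute 80, plus 15-minute gap → minute 95); A (finishes minute 65). The latest of these is minute 95, so C runs minute 95 to 95 + 30 = minute 125.
D needs all of C (finishes minute 125); A (finishes minute 65); B (finishes minute 80). That puts its earliest start at minute 125; it finishes at 125 + 38 = minute 163.

163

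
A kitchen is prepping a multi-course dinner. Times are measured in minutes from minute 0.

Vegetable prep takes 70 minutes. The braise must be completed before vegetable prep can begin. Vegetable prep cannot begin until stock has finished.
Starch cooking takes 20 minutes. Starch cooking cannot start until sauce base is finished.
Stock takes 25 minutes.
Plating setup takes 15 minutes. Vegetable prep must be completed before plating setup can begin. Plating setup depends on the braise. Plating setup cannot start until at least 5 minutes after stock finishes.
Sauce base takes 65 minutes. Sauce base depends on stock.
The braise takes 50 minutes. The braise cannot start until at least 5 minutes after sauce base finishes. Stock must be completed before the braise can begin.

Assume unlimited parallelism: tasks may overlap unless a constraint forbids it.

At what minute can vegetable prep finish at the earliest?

215

Stock has no prerequisites, so it starts at minute 0 and finishes at minute 25.
Sauce base waits on stock (finishes minute 25), so it starts at minute 25 and finishes at 25 + 65 = minute 90.
For the braise: sauce base (finishes minute 90, plus 5-minute gap → minute 95); stock (finishes minute 25). Taking the maximum gives a start of minute 95, and it finishes at 95 + 50 = minute 145.
Vegetable prep cannot start until the braise (finishes minute 145); stock (finishes minute 25). The controlling bound is minute 145, so vegetable prep finishes at 145 + 70 = minute 215.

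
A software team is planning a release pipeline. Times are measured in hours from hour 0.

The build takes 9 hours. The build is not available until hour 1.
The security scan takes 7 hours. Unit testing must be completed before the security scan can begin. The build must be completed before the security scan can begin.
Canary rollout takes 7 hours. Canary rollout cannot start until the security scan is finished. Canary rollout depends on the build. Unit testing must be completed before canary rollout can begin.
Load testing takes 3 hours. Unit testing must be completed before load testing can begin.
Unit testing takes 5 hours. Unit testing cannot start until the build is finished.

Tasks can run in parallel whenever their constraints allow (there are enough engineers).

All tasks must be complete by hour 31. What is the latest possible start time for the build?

Canary rollout must finish by hour 31; it takes 7 hours, so it must start by 31 − 7 = hour 24.
The security scan feeds into canary rollout (must start by hour 24); so the security scan must finish by hour 24 and therefore start by hour 17.
Load testing must finish by hour 31; it takes 3 hours, so it must start by 31 − 3 = hour 28.
For unit testing: the security scan (must start by hour 17); canary rollout (must start by hour 24); load testing (must start by hour 28). The most restrictive is hour 17; with a 5-hour duration, unit testing must start by hour 12.
For the build: unit testing (must start by hour 12); the security scan (must start by hour 17); canary rollout (must start by hour 24). The most restrictive is hour 12; with a 9-hour duration, the build must start by hour 3.

3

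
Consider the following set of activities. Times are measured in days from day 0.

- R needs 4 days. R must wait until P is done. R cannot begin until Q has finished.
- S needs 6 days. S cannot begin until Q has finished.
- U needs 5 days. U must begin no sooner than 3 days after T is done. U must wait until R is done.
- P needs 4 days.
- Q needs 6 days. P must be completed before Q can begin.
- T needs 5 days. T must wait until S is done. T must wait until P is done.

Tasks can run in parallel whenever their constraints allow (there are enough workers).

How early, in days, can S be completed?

16

P can start immediately at day 0; it finishes at day 4.
After P (finishes day 4), Q can start at day 4 and finishes at day 10.
After Q (finishes day 10), S can start at day 10 and finishes at day 16.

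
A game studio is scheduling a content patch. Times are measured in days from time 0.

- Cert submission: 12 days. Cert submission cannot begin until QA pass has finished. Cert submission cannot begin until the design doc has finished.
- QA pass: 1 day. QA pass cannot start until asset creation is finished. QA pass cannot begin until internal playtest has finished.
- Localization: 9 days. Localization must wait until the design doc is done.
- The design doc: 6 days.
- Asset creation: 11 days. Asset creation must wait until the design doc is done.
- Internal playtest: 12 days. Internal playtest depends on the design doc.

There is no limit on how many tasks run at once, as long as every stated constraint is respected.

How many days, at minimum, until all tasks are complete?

31

Nothing blocks the design doc, so it runs from day 0 to day 6.
After the design doc (finishes day 6), localization can start at day 6 and finishes at day 15.
After the design doc (finishes day 6), internal playtest can start at day 6 and finishes at day 18.
Asset creation cannot begin until the design doc (finishes day 6). It runs from day 6 to 6 + 11 = day 17.
QA pass cannot start until asset creation (finishes day 17); internal playtest (finishes day 18). The controlling bound is day 18, so QA pass finishes at 18 + 1 = day 19.
For cert submission: QA pass (finishes day 19); the design doc (finishes day 6). Taking the maximum gives a start of day 19, and it finishes at 19 + 12 = day 31.
All tasks are finished once the last one completes. Finish times: The design doc at 6, Asset creation at 17, Internal playtest at 18, Localization at 15, QA pass at 19, Cert submission at 31. The latest is day 31.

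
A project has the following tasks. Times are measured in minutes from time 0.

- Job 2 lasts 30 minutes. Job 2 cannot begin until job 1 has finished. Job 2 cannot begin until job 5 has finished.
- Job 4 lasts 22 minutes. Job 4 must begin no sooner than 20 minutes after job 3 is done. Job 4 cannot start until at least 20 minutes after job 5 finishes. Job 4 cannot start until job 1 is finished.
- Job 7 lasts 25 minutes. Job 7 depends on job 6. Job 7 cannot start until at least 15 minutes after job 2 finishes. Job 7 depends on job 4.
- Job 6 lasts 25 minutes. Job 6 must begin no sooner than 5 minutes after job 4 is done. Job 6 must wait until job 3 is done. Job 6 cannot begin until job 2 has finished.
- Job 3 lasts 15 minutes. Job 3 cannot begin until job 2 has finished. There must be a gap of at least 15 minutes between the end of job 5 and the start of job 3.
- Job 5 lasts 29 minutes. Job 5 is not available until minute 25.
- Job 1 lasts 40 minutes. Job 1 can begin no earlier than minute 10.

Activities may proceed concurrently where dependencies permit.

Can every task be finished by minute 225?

Yes

Job 5 waits on its own release at minute 25, so it starts at minute 25 and finishes at 25 + 29 = minute 54.
After its own release at minute 10, job 1 can start at minute 10 and finishes at minute 50.
Job 2 cannot start until job 1 (finishes minute 50); job 5 (finishes minute 54). The controlling bound is minute 54, so job 2 finishes at 54 + 30 = minute 84.
Job 3 has to wait for job 2 (finishes minute 84); job 5 (finishes minute 54, plus 15-minute gap → minute 69). The latest of these is minute 84, so job 3 runs minute 84 to 84 + 15 = minute 99.
Job 4 has to wait for job 3 (finishes minute 99, plus 20-minute gap → minute 119); job 5 (finishes minute 54, plus 20-minute gap → minute 74); job 1 (finishes minute 50). The latest of these is minute 119, so job 4 runs minute 119 to 119 + 22 = minute 141.
Job 6 needs all of job 4 (finishes minute 141, plus 5-minute gap → minute 146); job 3 (finishes minute 99); job 2 (finishes minute 84). That puts its earliest start at minute 146; it finishes at 146 + 25 = minute 171.
Job 7 needs all of job 6 (finishes minute 171); job 2 (finishes minute 84, plus 15-minute gap → minute 99); job 4 (finishes minute 141). That puts its earliest start at minute 171; it finishes at 171 + 25 = minute 196.
Every task is finished by minute 196, which is no later than the deadline of 225, so the schedule is feasible.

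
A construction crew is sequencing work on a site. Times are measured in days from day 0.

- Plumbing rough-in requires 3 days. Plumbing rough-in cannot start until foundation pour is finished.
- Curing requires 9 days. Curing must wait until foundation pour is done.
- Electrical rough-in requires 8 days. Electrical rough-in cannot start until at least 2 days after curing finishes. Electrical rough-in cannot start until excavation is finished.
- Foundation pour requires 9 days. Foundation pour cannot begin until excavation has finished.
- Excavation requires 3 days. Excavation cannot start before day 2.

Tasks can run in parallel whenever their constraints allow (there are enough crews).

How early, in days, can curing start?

14

Excavation waits on its own release at day 2, so it starts at day 2 and finishes at 2 + 3 = day 5.
Foundation pour cannot begin until excavation (finishes day 5). It runs from day 5 to 5 + 9 = day 14.
Curing waits on foundation pour (finishes day 14), so the earliest it can start is day 14.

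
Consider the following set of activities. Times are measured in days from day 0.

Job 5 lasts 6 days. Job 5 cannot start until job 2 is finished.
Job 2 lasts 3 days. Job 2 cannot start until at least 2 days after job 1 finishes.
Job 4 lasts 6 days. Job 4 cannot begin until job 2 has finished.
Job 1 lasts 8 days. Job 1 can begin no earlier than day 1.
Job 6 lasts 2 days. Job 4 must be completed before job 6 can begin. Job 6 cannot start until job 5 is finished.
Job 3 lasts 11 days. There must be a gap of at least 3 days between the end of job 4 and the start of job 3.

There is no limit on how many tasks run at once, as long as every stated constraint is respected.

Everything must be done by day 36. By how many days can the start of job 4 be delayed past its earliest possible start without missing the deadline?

2

Job 1 cannot begin until its own release at day 1. It runs from day 1 to 1 + 8 = day 9.
Job 2 cannot begin until job 1 (finishes day 9, plus 2-day gap → day 11). It runs from day 11 to 11 + 3 = day 14.
Job 4 cannot begin until job 2 (finishes day 14). It runs from day 14 to 14 + 6 = day 20.

Working backward from the deadline:
To finish by day 36, job 3 (duration 11) must start no later than day 25.
To finish by day 36, job 6 (duration 2) must start no later than day 34.
Job 4 must finish in time for job 3 (must start by day 25, minus 3-day gap → day 22); job 6 (must start by day 34). The tightest is day 22, so job 4 must start by 22 − 6 = day 16.
So job 4 can start as early as day 14 and as late as day 16, giving 16 − 14 = 2 days of slack.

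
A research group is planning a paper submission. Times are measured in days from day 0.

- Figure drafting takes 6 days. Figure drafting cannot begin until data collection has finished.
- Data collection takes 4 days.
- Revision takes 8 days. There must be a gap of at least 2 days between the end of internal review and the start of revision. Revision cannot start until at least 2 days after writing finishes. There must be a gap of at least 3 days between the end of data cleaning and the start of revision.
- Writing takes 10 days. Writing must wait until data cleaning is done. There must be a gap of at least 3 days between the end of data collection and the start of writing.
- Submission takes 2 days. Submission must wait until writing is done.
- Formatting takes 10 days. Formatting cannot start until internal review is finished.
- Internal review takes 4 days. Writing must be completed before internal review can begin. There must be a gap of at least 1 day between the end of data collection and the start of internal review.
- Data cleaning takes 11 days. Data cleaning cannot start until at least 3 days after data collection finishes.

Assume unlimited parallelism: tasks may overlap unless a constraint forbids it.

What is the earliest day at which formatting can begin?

Data collection can start immediately at day 0; it finishes at day 4.
Data cleaning cannot begin until data collection (finishes day 4, plus 3-day gap → day 7). It runs from day 7 to 7 + 11 = day 18.
Writing has to wait for data cleaning (finishes day 18); data collection (finishes day 4, plus 3-day gap → day 7). The latest of these is day 18, so writing runs day 18 to 18 + 10 = day 28.
Internal review cannot start until writing (finishes day 28); data collection (finishes day 4, plus 1-day gap → day 5). The controlling bound is day 28, so internal review finishes at 28 + 4 = day 32.
Formatting waits on internal review (finishes day 32), so the earliest it can start is day 32.

32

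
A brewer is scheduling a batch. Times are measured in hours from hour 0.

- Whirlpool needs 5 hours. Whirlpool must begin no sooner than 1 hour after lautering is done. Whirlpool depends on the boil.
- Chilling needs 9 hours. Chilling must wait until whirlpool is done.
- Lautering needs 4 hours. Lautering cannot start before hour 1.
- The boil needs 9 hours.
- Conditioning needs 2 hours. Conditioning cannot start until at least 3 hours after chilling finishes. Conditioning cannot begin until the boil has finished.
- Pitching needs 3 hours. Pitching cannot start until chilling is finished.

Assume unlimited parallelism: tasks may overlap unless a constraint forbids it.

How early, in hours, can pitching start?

The boil can start immediately at hour 0; it finishes at hour 9.
Lautering waits on its own release at hour 1, so it starts at hour 1 and finishes at 1 + 4 = hour 5.
For whirlpool: lautering (finishes hour 5, plus 1-hour gap → hour 6); the boil (finishes hour 9). Taking the maximum gives a start of hour 9, and it finishes at 9 + 5 = hour 14.
Chilling cannot begin until whirlpool (finishes hour 14). It runs from hour 14 to 14 + 9 = hour 23.
Pitching waits on chilling (finishes hour 23), so the earliest it can start is hour 23.

23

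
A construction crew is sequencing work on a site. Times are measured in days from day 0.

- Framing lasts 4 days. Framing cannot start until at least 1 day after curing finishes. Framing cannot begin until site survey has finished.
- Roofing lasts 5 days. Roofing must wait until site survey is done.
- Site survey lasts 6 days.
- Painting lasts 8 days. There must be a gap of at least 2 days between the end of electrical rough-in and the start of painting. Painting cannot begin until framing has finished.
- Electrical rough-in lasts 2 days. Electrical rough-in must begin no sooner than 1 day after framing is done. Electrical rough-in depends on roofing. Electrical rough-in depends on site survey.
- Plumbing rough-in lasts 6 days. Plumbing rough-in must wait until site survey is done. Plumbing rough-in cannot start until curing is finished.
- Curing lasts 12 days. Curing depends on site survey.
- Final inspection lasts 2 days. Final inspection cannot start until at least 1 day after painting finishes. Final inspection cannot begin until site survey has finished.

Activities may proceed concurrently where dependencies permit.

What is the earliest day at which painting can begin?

28

Site survey can start immediately at day 0; it finishes at day 6.
After site survey (finishes day 6), roofing can start at day 6 and finishes at day 11.
Curing cannot begin until site survey (finishes day 6). It runs from day 6 to 6 + 12 = day 18.
Framing cannot start until curing (finishes day 18, plus 1-day gap → day 19); site survey (finishes day 6). The controlling bound is day 19, so framing finishes at 19 + 4 = day 23.
Electrical rough-in needs all of framing (finishes day 23, plus 1-day gap → day 24); roofing (finishes day 11); site survey (finishes day 6). That puts its earliest start at day 24; it finishes at 24 + 2 = day 26.
Painting waits on electrical rough-in (finishes day 26, plus 2-day gap → day 28); framing (finishes day 23). The latest of these is day 28, which is the earliest painting can start.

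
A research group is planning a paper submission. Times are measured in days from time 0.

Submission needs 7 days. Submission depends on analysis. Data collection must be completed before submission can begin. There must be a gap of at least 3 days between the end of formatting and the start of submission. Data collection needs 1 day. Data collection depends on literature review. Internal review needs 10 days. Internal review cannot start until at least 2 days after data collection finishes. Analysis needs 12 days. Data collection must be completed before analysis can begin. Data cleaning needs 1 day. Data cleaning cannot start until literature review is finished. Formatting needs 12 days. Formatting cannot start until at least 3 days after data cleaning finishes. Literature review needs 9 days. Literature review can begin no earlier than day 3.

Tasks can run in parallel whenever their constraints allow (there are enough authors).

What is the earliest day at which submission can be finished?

38

Literature review cannot begin until its own release at day 3. It runs from day 3 to 3 + 9 = day 12.
Data cleaning cannot begin until literature review (finishes day 12). It runs from day 12 to 12 + 1 = day 13.
Formatting waits on data cleaning (finishes day 13, plus 3-day gap → day 16), so it starts at day 16 and finishes at 16 + 12 = day 28.
After literature review (finishes day 12), data collection can start at day 12 and finishes at day 13.
Analysis cannot begin until data collection (finishes day 13). It runs from day 13 to 13 + 12 = day 25.
Submission has to wait for analysis (finishes day 25); data collection (finishes day 13); formatting (finishes day 28, plus 3-day gap → day 31). The latest of these is day 31, so submission runs day 31 to 31 + 7 = day 38.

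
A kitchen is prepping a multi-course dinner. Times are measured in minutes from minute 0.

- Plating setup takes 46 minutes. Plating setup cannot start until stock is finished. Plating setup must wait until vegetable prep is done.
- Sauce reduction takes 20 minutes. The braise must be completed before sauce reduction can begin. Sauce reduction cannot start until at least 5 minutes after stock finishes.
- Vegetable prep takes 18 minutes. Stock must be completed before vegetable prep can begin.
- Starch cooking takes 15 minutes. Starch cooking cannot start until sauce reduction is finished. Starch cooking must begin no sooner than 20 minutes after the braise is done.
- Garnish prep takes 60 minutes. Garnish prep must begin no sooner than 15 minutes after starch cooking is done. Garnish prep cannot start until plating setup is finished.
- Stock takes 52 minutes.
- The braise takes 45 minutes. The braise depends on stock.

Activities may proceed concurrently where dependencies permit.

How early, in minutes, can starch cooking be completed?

132

Stock has no prerequisites, so it starts at minute 0 and finishes at minute 52.
After stock (finishes minute 52), the braise can start at minute 52 and finishes at minute 97.
For sauce reduction: the braise (finishes minute 97); stock (finishes minute 52, plus 5-minute gap → minute 57). Taking the maximum gives a start of minute 97, and it finishes at 97 + 20 = minute 117.
Starch cooking cannot start until sauce reduction (finishes minute 117); the braise (finishes minute 97, plus 20-minute gap → minute 117). The controlling bound is minute 117, so starch cooking finishes at 117 + 15 = minute 132.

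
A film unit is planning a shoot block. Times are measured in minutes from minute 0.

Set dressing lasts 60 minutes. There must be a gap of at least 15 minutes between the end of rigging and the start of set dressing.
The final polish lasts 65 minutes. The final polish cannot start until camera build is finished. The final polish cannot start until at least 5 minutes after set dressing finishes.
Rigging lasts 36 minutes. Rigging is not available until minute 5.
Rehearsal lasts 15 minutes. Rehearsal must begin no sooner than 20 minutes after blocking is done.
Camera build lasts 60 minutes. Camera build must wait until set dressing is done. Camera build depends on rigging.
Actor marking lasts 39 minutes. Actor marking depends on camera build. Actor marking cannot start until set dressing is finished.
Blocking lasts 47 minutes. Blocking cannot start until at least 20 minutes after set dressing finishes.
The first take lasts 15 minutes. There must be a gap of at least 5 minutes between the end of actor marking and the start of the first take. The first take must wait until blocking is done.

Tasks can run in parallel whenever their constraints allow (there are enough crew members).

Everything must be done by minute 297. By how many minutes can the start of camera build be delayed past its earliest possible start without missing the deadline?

Rigging waits on its own release at minute 5, so it starts at minute 5 and finishes at 5 + 36 = minute 41.
Set dressing waits on rigging (finishes minute 41, plus 15-minute gap → minute 56), so it starts at minute 56 and finishes at 56 + 60 = minute 116.
Camera build has to wait for set dressing (finishes minute 116); rigging (finishes minute 41). The latest of these is minute 116, so camera build runs minute 116 to 116 + 60 = minute 176.

Working backward from the deadline:
To finish by minute 297, the first take (duration 15) must start no later than minute 282.
Since the first take (must start by minute 282, minus 5-minute gap → minute 277) depends on it, actor marking must finish by minute 277. Backing off its 39-minute duration gives a latest start of minute 238.
The final polish has no dependents, so it just needs to finish by minute 297. Starting by 297 − 65 = minute 232 achieves that.
Camera build feeds actor marking (must start by minute 238); the final polish (must start by minute 232). Taking the minimum, camera build must finish by minute 232 and start by 232 − 60 = minute 172.
So camera build can start as early as minute 116 and as late as minute 172, giving 172 − 116 = 56 minutes of slack.

56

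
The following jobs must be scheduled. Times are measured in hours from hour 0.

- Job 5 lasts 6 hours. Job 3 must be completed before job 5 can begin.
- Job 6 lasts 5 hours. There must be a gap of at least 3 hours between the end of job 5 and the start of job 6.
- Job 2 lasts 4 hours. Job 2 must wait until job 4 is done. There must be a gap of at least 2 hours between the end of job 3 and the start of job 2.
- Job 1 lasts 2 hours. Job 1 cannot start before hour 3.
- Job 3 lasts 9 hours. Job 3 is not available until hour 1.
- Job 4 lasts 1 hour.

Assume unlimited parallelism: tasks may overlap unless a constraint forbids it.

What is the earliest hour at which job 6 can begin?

After its own release at hour 1, job 3 can start at hour 1 and finishes at hour 10.
Job 5 cannot begin until job 3 (finishes hour 10). It runs from hour 10 to 10 + 6 = hour 16.
Job 6 waits on job 5 (finishes hour 16, plus 3-hour gap → hour 19), so the earliest it can start is hour 19.

19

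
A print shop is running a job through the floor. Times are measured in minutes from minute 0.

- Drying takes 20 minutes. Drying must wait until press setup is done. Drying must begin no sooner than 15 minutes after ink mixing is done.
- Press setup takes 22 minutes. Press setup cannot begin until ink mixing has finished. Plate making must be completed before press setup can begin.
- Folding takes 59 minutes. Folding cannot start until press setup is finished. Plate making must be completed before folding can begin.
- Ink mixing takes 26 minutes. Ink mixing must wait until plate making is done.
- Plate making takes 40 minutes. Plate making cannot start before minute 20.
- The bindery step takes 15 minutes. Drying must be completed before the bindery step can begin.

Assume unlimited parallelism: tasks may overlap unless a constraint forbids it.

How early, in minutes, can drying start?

Plate making cannot begin until its own release at minute 20. It runs from minute 20 to 20 + 40 = minute 60.
Ink mixing cannot begin until plate making (finishes minute 60). It runs from minute 60 to 60 + 26 = minute 86.
For press setup: ink mixing (finishes minute 86); plate making (finishes minute 60). Taking the maximum gives a start of minute 86, and it finishes at 86 + 22 = minute 108.
Drying waits on press setup (finishes minute 108); ink mixing (finishes minute 86, plus 15-minute gap → minute 101). The latest of these is minute 108, which is the earliest drying can start.

108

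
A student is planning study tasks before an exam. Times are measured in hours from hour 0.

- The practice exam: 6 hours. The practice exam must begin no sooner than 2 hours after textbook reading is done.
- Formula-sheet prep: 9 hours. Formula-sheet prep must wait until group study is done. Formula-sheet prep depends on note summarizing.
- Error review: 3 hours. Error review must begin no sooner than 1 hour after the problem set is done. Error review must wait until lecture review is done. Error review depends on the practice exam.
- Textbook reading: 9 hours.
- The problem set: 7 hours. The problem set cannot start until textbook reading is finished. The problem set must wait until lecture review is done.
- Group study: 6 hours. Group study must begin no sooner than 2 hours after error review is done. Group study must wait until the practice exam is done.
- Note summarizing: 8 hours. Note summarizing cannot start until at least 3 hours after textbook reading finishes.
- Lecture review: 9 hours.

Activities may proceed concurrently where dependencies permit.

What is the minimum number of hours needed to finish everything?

Lecture review has no prerequisites, so it starts at hour 0 and finishes at hour 9.
Textbook reading has no prerequisites, so it starts at hour 0 and finishes at hour 9.
Note summarizing waits on textbook reading (finishes hour 9, plus 3-hour gap → hour 12), so it starts at hour 12 and finishes at 12 + 8 = hour 20.
The practice exam waits on textbook reading (finishes hour 9, plus 2-hour gap → hour 11), so it starts at hour 11 and finishes at 11 + 6 = hour 17.
The problem set has to wait for textbook reading (finishes hour 9); lecture review (finishes hour 9). The latest of these is hour 9, so the problem set runs hour 9 to 9 + 7 = hour 16.
Error review cannot start until the problem set (finishes hour 16, plus 1-hour gap → hour 17); lecture review (finishes hour 9); the practice exam (finishes hour 17). The controlling bound is hour 17, so error review finishes at 17 + 3 = hour 20.
For group study: error review (finishes hour 20, plus 2-hour gap → hour 22); the practice exam (finishes hour 17). Taking the maximum gives a start of hour 22, and it finishes at 22 + 6 = hour 28.
Formula-sheet prep has to wait for group study (finishes hour 28); note summarizing (finishes hour 20). The latest of these is hour 28, so formula-sheet prep runs hour 28 to 28 + 9 = hour 37.
All tasks are finished once the last one completes. Finish times: Textbook reading at 9, Lecture review at 9, The problem set at 16, The practice exam at 17, Error review at 20, Group study at 28, Note summarizing at 20, Formula-sheet prep at 37. The latest is hour 37.

37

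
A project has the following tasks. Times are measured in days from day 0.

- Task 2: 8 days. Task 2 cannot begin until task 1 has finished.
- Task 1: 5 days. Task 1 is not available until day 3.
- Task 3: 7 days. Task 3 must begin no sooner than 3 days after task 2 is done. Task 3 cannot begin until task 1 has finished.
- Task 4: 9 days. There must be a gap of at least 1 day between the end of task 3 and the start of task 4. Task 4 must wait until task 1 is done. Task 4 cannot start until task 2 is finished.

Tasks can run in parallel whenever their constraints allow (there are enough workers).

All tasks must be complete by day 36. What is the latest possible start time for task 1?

3

Task 4 has no dependents, so it just needs to finish by day 36. Starting by 36 − 9 = day 27 achieves that.
Task 3 must finish before task 4 (must start by day 27, minus 1-day gap → day 26). With a 7-day duration, task 3 must start by 26 − 7 = day 19.
For task 2: task 3 (must start by day 19, minus 3-day gap → day 16); task 4 (must start by day 27). The most restrictive is day 16; with an 8-day duration, task 2 must start by day 8.
Task 1 feeds task 2 (must start by day 8); task 3 (must start by day 19); task 4 (must start by day 27). Taking the minimum, task 1 must finish by day 8 and start by 8 − 5 = day 3.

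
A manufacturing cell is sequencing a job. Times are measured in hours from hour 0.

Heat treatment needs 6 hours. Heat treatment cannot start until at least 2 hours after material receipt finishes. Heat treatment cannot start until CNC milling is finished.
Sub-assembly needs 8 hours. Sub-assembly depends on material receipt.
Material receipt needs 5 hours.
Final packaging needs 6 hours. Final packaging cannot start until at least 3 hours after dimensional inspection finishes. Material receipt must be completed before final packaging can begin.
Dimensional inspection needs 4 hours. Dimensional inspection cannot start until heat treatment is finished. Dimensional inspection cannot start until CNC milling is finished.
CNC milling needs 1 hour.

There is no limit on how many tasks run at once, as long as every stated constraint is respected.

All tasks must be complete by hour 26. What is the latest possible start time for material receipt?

Final packaging must finish by hour 26; it takes 6 hours, so it must start by 26 − 6 = hour 20.
Dimensional inspection has to be done before final packaging (must start by hour 20, minus 3-hour gap → hour 17). That means finishing by hour 17, i.e. starting by 17 − 4 = hour 13.
Since dimensional inspection (must start by hour 13) depends on it, heat treatment must finish by hour 13. Backing off its 6-hour duration gives a latest start of hour 7.
To finish by hour 26, sub-assembly (duration 8) must start no later than hour 18.
Material receipt has several dependents: heat treatment (must start by hour 7, minus 2-hour gap → hour 5); sub-assembly (must start by hour 18); final packaging (must start by hour 20). The earliest of those limits is hour 5, so material receipt must start by 5 − 5 = hour 0.

0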